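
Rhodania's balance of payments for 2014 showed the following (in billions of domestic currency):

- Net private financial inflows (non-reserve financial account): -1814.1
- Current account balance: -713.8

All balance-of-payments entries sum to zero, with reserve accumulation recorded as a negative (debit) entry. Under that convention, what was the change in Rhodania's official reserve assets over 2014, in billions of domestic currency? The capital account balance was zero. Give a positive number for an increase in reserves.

Official reserve transactions balance = -((-713.8) + (-1814.1)) = 2527.9
An accumulation of reserves is recorded as a debit (negative entry), so the change in the stock of reserves is the negative of that balance.
Change in official reserves = -(2527.9) = -2527.9

-2527.9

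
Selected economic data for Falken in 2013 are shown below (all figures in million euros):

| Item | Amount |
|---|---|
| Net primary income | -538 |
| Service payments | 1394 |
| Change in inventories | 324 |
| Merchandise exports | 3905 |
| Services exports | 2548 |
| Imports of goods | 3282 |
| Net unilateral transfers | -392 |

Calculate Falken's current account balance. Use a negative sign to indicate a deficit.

847

Goods balance = 3905 - 3282 = 623
Services balance = 2548 - 1394 = 1154
Trade balance (goods + services) = 623 + 1154 = 1777
Net primary income = -538
Net secondary income = -392
Current account = 1777 + (-538) + (-392) = 847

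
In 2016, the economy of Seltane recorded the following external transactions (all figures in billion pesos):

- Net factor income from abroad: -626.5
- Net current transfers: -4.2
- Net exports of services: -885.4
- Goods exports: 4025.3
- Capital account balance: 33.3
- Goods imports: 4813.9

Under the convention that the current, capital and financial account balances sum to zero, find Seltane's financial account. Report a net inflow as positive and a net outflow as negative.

Goods balance = 4025.3 - 4813.9 = -788.6
Services balance = -885.4
Trade balance (goods + services) = -788.6 + (-885.4) = -1674.0
Net primary income = -626.5
Net secondary income = -4.2
Current account = -1674.0 + (-626.5) + (-4.2) = -2304.7
Financial account = -(-2304.7 + 33.3) = 2271.4

2271.4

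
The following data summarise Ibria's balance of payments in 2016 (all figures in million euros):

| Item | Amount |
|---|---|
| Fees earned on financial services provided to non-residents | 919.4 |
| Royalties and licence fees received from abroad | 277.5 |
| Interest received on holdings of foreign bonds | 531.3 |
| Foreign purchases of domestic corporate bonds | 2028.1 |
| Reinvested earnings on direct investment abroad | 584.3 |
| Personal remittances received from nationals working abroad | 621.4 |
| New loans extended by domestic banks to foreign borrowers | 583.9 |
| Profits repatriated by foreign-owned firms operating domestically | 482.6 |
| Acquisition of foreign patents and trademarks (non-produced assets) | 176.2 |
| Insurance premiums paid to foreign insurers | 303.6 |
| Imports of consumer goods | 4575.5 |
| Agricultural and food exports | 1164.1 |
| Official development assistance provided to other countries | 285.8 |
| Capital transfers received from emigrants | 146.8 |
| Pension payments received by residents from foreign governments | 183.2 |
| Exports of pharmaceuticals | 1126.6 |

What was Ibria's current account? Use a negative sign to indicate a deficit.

Goods: 1126.6 - 4575.5 + 1164.1 = -2284.8
Services: -303.6 + 919.4 + 277.5 = 893.3
Primary income: -482.6 + 584.3 + 531.3 = 633.0
Secondary income: 621.4 - 285.8 + 183.2 = 518.8
Current account = (-2284.8) + 893.3 + 633.0 + 518.8 = -239.7
(Excluded from the current account — financial account: foreign purchases of domestic corporate bonds 2028.1, new loans extended by domestic banks to foreign borrowers 583.9; capital account: acquisition of foreign patents and trademarks (non-produced assets) 176.2, capital transfers received from emigrants 146.8.)

-239.7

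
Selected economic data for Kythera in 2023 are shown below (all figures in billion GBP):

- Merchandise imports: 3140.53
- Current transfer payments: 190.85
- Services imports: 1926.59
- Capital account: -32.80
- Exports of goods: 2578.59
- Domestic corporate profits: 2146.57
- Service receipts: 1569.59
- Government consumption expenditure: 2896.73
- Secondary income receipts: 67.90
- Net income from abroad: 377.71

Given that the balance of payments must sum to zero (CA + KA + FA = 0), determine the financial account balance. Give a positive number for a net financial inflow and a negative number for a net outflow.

Goods balance = 2578.59 - 3140.53 = -561.94
Services balance = 1569.59 - 1926.59 = -357.00
Trade balance (goods + services) = -561.94 + (-357.00) = -918.94
Net primary income = 377.71
Net secondary income = 67.90 - 190.85 = -122.95
Current account = -918.94 + 377.71 + (-122.95) = -664.18
Financial account = -(-664.18 + (-32.80)) = 696.98

696.98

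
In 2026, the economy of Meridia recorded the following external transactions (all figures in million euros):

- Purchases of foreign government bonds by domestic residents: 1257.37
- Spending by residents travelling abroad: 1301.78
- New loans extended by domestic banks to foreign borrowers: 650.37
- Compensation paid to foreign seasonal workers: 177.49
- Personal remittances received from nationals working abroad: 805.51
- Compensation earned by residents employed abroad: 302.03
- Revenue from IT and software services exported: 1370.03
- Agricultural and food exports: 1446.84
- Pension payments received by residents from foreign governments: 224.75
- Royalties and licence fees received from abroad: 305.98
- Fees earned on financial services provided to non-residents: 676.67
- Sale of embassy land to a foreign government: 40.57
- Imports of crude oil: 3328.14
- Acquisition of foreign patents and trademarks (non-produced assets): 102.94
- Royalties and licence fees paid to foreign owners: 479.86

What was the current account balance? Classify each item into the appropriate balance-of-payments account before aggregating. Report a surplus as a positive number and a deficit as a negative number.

Goods: -3328.14 + 1446.84 = -1881.30
Services: 305.98 + 1370.03 - 1301.78 - 479.86 + 676.67 = 571.04
Primary income: 302.03 - 177.49 = 124.54
Secondary income: 805.51 + 224.75 = 1030.26
Current account = (-1881.30) + 571.04 + 124.54 + 1030.26 = -155.46
(Excluded from the current account — financial account: purchases of foreign government bonds by domestic residents 1257.37, new loans extended by domestic banks to foreign borrowers 650.37; capital account: sale of embassy land to a foreign government 40.57, acquisition of foreign patents and trademarks (non-produced assets) 102.94.)

-155.46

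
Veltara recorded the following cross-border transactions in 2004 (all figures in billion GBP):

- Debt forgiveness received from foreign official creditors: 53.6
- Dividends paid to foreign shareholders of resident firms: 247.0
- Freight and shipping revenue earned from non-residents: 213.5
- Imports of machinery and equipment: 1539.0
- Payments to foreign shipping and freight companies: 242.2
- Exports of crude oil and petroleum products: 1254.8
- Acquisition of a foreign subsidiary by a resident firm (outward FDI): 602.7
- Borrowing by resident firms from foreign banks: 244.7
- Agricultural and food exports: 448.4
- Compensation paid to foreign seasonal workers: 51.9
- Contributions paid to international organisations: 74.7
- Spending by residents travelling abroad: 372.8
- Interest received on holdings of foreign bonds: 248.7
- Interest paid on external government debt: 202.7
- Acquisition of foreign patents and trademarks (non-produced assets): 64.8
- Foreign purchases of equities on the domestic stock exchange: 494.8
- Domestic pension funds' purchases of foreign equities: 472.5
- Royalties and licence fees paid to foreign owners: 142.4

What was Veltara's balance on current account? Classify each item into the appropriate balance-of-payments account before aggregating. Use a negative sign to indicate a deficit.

Goods: 448.4 + 1254.8 - 1539.0 = 164.2
Services: 213.5 - 142.4 - 242.2 - 372.8 = -543.9
Primary income: -247.0 + 248.7 - 202.7 - 51.9 = -252.9
Secondary income: -74.7
Current account = 164.2 + (-543.9) + (-252.9) + (-74.7) = -707.3
(Excluded from the current account — capital account: debt forgiveness received from foreign official creditors 53.6, acquisition of foreign patents and trademarks (non-produced assets) 64.8; financial account: acquisition of a foreign subsidiary by a resident firm (outward FDI) 602.7, borrowing by resident firms from foreign banks 244.7, foreign purchases of equities on the domestic stock exchange 494.8, domestic pension funds' purchases of foreign equities 472.5.)

-707.3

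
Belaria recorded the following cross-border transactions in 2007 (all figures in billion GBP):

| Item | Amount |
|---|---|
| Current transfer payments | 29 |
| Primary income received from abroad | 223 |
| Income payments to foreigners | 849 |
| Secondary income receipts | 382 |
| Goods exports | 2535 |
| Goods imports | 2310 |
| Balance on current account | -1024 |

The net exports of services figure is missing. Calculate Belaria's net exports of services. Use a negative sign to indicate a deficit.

Current account = goods balance + services balance + net primary income + net secondary income
Sum of the known components = -48
Net exports of services = CA - (known components) = -1024 - (-48) = -976

-976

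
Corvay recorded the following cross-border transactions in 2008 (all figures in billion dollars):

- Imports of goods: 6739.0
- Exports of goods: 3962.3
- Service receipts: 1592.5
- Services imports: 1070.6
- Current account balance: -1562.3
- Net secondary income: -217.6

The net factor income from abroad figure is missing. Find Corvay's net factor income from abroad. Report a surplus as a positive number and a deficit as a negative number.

910.1

Current account = goods balance + services balance + net primary income + net secondary income
Sum of the known components = -2472.4
Net factor income from abroad = CA - (known components) = -1562.3 - (-2472.4) = 910.1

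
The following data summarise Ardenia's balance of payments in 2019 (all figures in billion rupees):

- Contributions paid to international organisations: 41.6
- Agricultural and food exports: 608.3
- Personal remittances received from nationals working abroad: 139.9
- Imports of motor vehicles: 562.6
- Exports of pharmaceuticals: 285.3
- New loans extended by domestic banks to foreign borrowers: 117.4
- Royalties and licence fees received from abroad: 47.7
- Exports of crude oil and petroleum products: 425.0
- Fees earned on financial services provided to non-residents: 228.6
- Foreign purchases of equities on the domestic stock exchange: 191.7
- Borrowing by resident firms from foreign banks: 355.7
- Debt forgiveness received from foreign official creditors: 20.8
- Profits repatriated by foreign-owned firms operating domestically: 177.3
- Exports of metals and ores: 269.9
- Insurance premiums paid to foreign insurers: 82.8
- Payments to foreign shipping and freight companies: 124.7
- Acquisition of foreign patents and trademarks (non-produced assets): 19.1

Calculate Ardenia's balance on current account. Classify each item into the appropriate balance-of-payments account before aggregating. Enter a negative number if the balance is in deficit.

Goods: 269.9 + 285.3 - 562.6 + 608.3 + 425.0 = 1025.9
Services: -124.7 + 47.7 + 228.6 - 82.8 = 68.8
Primary income: -177.3
Secondary income: 139.9 - 41.6 = 98.3
Current account = 1025.9 + 68.8 + (-177.3) + 98.3 = 1015.7
(Excluded from the current account — financial account: new loans extended by domestic banks to foreign borrowers 117.4, foreign purchases of equities on the domestic stock exchange 191.7, borrowing by resident firms from foreign banks 355.7; capital account: debt forgiveness received from foreign official creditors 20.8, acquisition of foreign patents and trademarks (non-produced assets) 19.1.)

1015.7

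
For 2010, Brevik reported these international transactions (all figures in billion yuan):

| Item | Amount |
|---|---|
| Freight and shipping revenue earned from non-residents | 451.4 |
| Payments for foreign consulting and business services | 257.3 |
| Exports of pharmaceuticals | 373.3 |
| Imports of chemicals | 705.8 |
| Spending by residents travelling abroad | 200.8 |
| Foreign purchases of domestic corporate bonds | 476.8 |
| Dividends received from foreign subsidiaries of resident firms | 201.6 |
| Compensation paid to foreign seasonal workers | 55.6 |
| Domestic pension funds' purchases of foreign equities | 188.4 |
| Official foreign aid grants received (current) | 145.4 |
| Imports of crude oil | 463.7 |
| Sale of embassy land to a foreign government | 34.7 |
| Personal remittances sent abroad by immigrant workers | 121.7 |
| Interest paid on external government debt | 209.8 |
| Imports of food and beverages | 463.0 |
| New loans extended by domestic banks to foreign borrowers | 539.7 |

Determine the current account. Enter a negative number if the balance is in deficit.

Goods: -463.0 - 705.8 - 463.7 + 373.3 = -1259.2
Services: 451.4 - 200.8 - 257.3 = -6.7
Primary income: 201.6 - 55.6 - 209.8 = -63.8
Secondary income: -121.7 + 145.4 = 23.7
Current account = (-1259.2) + (-6.7) + (-63.8) + 23.7 = -1306.0
(Excluded from the current account — financial account: foreign purchases of domestic corporate bonds 476.8, domestic pension funds' purchases of foreign equities 188.4, new loans extended by domestic banks to foreign borrowers 539.7; capital account: sale of embassy land to a foreign government 34.7.)

-1306.0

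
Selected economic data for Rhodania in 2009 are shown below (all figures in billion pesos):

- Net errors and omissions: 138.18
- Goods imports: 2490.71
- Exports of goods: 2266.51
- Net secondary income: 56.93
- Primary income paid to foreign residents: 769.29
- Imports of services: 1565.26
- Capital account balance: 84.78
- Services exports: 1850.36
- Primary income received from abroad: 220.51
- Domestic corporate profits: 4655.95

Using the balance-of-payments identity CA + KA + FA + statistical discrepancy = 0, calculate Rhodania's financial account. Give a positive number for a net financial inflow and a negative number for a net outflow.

Goods balance = 2266.51 - 2490.71 = -224.20
Services balance = 1850.36 - 1565.26 = 285.10
Trade balance (goods + services) = -224.20 + 285.10 = 60.90
Net primary income = 220.51 - 769.29 = -548.78
Net secondary income = 56.93
Current account = 60.90 + (-548.78) + 56.93 = -430.95
Financial account = -(-430.95 + 84.78 + 138.18) = 207.99

207.99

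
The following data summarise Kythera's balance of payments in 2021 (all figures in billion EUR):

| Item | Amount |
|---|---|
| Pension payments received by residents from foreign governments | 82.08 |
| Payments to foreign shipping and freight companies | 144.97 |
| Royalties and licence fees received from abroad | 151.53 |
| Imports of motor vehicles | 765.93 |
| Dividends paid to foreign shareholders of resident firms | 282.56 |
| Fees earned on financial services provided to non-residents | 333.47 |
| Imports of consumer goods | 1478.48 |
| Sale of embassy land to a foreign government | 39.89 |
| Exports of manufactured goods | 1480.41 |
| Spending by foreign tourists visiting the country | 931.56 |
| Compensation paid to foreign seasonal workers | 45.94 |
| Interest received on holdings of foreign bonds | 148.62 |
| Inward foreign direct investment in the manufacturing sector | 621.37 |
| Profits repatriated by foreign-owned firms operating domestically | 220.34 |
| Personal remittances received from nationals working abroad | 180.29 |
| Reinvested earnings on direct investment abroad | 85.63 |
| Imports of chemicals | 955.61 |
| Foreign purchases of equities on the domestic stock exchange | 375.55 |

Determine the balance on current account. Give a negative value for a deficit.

Goods: -1478.48 + 1480.41 - 765.93 - 955.61 = -1719.61
Services: 333.47 + 151.53 + 931.56 - 144.97 = 1271.59
Primary income: 148.62 + 85.63 - 220.34 - 282.56 - 45.94 = -314.59
Secondary income: 180.29 + 82.08 = 262.37
Current account = (-1719.61) + 1271.59 + (-314.59) + 262.37 = -500.24
(Excluded from the current account — capital account: sale of embassy land to a foreign government 39.89; financial account: inward foreign direct investment in the manufacturing sector 621.37, foreign purchases of equities on the domestic stock exchange 375.55.)

-500.24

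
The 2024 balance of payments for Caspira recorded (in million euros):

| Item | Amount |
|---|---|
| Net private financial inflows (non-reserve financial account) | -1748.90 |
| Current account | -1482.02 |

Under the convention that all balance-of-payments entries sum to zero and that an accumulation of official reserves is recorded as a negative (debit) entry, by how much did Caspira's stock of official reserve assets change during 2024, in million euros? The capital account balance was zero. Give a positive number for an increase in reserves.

-3230.92

Official reserve transactions balance = -((-1482.02) + (-1748.90)) = 3230.92
An accumulation of reserves is recorded as a debit (negative entry), so the change in the stock of reserves is the negative of that balance.
Change in official reserves = -(3230.92) = -3230.92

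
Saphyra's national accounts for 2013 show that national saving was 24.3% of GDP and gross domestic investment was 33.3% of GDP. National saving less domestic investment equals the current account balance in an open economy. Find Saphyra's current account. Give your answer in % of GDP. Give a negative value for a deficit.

-9.0

S - I = CA (net lending to the rest of the world).
CA = S - I = 24.3 - 33.3 = -9.0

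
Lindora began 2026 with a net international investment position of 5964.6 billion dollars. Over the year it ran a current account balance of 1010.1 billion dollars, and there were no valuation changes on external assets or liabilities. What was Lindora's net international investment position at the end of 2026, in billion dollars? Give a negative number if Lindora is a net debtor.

With no valuation effects, change in NIIP = current account = 1010.1
End-of-year NIIP = 5964.6 + 1010.1 = 6974.7

6974.7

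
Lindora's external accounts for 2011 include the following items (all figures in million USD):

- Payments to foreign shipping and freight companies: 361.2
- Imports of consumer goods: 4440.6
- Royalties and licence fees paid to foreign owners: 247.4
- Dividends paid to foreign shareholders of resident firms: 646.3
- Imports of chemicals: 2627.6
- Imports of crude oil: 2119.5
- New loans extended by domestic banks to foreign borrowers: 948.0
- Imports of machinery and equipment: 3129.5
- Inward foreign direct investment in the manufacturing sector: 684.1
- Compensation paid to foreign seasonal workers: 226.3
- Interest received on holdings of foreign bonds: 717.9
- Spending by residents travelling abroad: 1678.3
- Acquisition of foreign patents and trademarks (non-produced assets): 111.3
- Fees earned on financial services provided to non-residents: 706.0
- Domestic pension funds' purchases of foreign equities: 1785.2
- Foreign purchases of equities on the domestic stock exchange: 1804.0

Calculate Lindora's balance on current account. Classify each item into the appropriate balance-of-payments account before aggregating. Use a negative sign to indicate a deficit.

-14052.8

Goods: -2119.5 - 2627.6 - 3129.5 - 4440.6 = -12317.2
Services: -361.2 - 247.4 + 706.0 - 1678.3 = -1580.9
Primary income: 717.9 - 646.3 - 226.3 = -154.7
Current account = (-12317.2) + (-1580.9) + (-154.7) = -14052.8
(Excluded from the current account — financial account: new loans extended by domestic banks to foreign borrowers 948.0, inward foreign direct investment in the manufacturing sector 684.1, domestic pension funds' purchases of foreign equities 1785.2, foreign purchases of equities on the domestic stock exchange 1804.0; capital account: acquisition of foreign patents and trademarks (non-produced assets) 111.3.)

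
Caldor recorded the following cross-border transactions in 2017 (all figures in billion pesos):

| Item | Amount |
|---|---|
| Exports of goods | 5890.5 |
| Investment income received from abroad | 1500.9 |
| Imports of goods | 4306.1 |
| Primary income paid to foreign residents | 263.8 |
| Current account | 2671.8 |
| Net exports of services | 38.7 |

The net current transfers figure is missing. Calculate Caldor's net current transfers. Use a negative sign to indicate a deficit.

-188.4

Current account = goods balance + services balance + net primary income + net secondary income
Sum of the known components = 2860.2
Net current transfers = CA - (known components) = 2671.8 - 2860.2 = -188.4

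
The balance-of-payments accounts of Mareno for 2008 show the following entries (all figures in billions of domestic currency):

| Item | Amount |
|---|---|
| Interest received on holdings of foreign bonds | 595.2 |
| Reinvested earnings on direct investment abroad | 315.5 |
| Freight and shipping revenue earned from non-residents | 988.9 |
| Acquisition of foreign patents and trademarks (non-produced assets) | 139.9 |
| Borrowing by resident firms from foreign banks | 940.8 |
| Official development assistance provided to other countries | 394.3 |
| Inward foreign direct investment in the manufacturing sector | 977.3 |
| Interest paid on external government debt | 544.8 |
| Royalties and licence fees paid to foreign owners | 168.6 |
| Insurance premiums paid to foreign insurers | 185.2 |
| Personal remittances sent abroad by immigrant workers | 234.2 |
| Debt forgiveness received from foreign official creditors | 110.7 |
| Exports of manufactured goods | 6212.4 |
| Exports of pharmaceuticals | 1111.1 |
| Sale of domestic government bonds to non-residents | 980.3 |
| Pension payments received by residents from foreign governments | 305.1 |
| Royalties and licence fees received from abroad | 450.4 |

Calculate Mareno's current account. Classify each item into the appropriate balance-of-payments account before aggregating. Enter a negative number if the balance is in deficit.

Goods: 6212.4 + 1111.1 = 7323.5
Services: 988.9 - 185.2 - 168.6 + 450.4 = 1085.5
Primary income: 315.5 + 595.2 - 544.8 = 365.9
Secondary income: 305.1 - 234.2 - 394.3 = -323.4
Current account = 7323.5 + 1085.5 + 365.9 + (-323.4) = 8451.5
(Excluded from the current account — capital account: acquisition of foreign patents and trademarks (non-produced assets) 139.9, debt forgiveness received from foreign official creditors 110.7; financial account: borrowing by resident firms from foreign banks 940.8, inward foreign direct investment in the manufacturing sector 977.3, sale of domestic government bonds to non-residents 980.3.)

8451.5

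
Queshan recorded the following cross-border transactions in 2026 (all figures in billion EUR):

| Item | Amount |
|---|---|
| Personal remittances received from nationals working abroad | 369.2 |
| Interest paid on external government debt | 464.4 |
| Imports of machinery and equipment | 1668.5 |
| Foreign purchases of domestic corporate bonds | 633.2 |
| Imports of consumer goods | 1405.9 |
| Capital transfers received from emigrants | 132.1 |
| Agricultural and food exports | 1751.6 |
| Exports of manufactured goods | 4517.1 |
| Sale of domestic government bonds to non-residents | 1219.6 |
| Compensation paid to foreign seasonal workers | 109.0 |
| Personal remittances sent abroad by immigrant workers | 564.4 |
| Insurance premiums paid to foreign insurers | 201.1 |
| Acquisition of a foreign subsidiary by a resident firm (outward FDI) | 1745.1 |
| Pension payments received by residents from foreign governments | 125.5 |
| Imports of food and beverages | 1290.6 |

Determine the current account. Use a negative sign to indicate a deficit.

1059.5

Goods: -1668.5 - 1290.6 - 1405.9 + 1751.6 + 4517.1 = 1903.7
Services: -201.1
Primary income: -464.4 - 109.0 = -573.4
Secondary income: 369.2 + 125.5 - 564.4 = -69.7
Current account = 1903.7 + (-201.1) + (-573.4) + (-69.7) = 1059.5
(Excluded from the current account — financial account: foreign purchases of domestic corporate bonds 633.2, sale of domestic government bonds to non-residents 1219.6, acquisition of a foreign subsidiary by a resident firm (outward FDI) 1745.1; capital account: capital transfers received from emigrants 132.1.)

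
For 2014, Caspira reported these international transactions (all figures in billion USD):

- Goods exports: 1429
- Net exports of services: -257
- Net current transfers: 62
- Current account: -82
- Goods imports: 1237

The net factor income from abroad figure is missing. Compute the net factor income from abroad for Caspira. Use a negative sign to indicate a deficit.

-79

Current account = goods balance + services balance + net primary income + net secondary income
Sum of the known components = -3
Net factor income from abroad = CA - (known components) = -82 - (-3) = -79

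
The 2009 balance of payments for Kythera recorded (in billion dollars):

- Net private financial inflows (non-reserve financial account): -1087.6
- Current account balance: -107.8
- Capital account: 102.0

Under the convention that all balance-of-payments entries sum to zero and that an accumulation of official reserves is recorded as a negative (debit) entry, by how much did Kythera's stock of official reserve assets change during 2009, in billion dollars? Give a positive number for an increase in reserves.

-1093.4

Official reserve transactions balance = -((-107.8) + 102.0 + (-1087.6)) = 1093.4
An accumulation of reserves is recorded as a debit (negative entry), so the change in the stock of reserves is the negative of that balance.
Change in official reserves = -(1093.4) = -1093.4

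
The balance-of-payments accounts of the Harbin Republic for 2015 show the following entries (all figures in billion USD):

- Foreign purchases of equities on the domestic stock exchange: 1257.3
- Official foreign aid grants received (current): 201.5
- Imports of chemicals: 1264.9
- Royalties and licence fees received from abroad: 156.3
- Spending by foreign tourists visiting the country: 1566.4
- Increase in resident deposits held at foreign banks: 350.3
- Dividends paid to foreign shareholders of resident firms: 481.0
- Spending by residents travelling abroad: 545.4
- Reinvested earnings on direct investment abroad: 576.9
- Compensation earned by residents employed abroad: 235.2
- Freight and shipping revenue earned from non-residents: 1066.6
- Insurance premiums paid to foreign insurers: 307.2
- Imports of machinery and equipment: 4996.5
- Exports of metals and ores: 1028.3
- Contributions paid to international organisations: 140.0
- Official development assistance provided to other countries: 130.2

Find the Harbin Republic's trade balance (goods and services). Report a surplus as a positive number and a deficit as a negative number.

Goods: 1028.3 - 1264.9 - 4996.5 = -5233.1
Services: -307.2 + 1066.6 + 156.3 - 545.4 + 1566.4 = 1936.7
Trade balance = -5233.1 + 1936.7 = -3296.4
(Excluded from the trade balance — financial account: foreign purchases of equities on the domestic stock exchange 1257.3, increase in resident deposits held at foreign banks 350.3; secondary income: official foreign aid grants received (current) 201.5, contributions paid to international organisations 140.0, official development assistance provided to other countries 130.2; primary income: dividends paid to foreign shareholders of resident firms 481.0, reinvested earnings on direct investment abroad 576.9, compensation earned by residents employed abroad 235.2.)

-3296.4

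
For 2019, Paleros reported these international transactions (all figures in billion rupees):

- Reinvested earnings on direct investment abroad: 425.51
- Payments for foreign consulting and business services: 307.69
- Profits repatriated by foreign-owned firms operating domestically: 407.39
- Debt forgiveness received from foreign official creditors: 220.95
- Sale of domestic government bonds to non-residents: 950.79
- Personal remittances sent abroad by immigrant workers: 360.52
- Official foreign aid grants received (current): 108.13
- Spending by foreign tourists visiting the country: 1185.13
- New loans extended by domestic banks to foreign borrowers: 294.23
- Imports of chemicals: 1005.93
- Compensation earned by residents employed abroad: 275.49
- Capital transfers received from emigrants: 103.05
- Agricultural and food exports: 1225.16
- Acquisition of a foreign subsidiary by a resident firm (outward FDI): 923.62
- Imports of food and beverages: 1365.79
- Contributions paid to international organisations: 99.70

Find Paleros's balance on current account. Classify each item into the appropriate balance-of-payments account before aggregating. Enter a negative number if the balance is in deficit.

Goods: -1005.93 - 1365.79 + 1225.16 = -1146.56
Services: 1185.13 - 307.69 = 877.44
Primary income: 425.51 + 275.49 - 407.39 = 293.61
Secondary income: 108.13 - 360.52 - 99.70 = -352.09
Current account = (-1146.56) + 877.44 + 293.61 + (-352.09) = -327.60
(Excluded from the current account — capital account: debt forgiveness received from foreign official creditors 220.95, capital transfers received from emigrants 103.05; financial account: sale of domestic government bonds to non-residents 950.79, new loans extended by domestic banks to foreign borrowers 294.23, acquisition of a foreign subsidiary by a resident firm (outward FDI) 923.62.)

-327.60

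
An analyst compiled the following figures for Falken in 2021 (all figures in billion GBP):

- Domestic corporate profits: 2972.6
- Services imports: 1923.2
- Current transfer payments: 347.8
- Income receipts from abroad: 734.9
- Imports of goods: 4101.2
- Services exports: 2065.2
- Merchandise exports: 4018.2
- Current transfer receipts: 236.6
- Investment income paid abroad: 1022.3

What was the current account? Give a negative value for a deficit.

-339.6

Goods balance = 4018.2 - 4101.2 = -83.0
Services balance = 2065.2 - 1923.2 = 142.0
Trade balance (goods + services) = -83.0 + 142.0 = 59.0
Net primary income = 734.9 - 1022.3 = -287.4
Net secondary income = 236.6 - 347.8 = -111.2
Current account = 59.0 + (-287.4) + (-111.2) = -339.6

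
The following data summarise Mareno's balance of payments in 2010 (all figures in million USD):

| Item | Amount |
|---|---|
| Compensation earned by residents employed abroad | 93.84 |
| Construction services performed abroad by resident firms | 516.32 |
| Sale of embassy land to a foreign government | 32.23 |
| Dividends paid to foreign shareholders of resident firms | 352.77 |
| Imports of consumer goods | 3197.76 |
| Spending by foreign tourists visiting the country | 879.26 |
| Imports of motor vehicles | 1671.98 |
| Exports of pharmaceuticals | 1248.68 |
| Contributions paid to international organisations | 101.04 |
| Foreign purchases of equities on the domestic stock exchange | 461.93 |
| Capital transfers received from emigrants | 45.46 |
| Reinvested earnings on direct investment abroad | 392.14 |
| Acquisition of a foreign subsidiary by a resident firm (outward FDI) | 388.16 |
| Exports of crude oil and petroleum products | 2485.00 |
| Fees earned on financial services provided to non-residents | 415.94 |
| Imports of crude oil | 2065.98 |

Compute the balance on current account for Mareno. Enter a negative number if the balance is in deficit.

-1358.35

Goods: 2485.00 - 2065.98 - 1671.98 + 1248.68 - 3197.76 = -3202.04
Services: 415.94 + 516.32 + 879.26 = 1811.52
Primary income: -352.77 + 93.84 + 392.14 = 133.21
Secondary income: -101.04
Current account = (-3202.04) + 1811.52 + 133.21 + (-101.04) = -1358.35
(Excluded from the current account — capital account: sale of embassy land to a foreign government 32.23, capital transfers received from emigrants 45.46; financial account: foreign purchases of equities on the domestic stock exchange 461.93, acquisition of a foreign subsidiary by a resident firm (outward FDI) 388.16.)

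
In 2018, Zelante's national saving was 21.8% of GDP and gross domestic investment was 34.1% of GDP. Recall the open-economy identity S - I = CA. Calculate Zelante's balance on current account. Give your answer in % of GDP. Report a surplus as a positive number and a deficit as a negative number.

CA = S - I = 21.8 - 34.1 = -12.3

-12.3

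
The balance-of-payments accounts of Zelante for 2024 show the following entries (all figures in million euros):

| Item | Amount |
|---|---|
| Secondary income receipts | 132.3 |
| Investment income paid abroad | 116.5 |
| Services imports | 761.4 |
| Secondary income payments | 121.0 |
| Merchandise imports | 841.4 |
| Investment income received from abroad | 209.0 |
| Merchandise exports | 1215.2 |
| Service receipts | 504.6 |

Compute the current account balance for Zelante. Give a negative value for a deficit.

220.8

Goods balance = 1215.2 - 841.4 = 373.8
Services balance = 504.6 - 761.4 = -256.8
Trade balance (goods + services) = 373.8 + (-256.8) = 117.0
Net primary income = 209.0 - 116.5 = 92.5
Net secondary income = 132.3 - 121.0 = 11.3
Current account = 117.0 + 92.5 + 11.3 = 220.8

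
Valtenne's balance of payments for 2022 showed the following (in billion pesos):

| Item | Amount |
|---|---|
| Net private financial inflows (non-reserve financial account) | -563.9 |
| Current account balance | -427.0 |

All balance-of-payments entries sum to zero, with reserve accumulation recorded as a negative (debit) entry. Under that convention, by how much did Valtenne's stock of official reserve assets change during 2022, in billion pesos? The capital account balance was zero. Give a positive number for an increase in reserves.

Official reserve transactions balance = -((-427.0) + (-563.9)) = 990.9
An accumulation of reserves is recorded as a debit (negative entry), so the change in the stock of reserves is the negative of that balance.
Change in official reserves = -(990.9) = -990.9

-990.9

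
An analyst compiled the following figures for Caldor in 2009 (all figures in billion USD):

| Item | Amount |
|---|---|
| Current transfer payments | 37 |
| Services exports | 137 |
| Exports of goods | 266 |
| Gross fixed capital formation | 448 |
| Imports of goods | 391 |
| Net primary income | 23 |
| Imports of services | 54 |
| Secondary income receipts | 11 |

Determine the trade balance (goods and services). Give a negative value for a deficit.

Goods balance = 266 - 391 = -125
Services balance = 137 - 54 = 83
Trade balance (goods + services) = -125 + 83 = -42

-42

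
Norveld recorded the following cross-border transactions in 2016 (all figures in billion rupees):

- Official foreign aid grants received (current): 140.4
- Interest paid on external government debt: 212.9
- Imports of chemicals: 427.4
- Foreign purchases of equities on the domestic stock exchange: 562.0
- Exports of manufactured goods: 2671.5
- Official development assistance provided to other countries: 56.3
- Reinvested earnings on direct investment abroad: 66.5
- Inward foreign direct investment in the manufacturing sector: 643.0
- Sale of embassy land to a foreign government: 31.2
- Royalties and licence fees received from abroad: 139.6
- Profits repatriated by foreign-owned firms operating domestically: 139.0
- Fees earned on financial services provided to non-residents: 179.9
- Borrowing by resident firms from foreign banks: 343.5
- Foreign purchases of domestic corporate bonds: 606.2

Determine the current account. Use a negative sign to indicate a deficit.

Goods: -427.4 + 2671.5 = 2244.1
Services: 139.6 + 179.9 = 319.5
Primary income: -212.9 - 139.0 + 66.5 = -285.4
Secondary income: -56.3 + 140.4 = 84.1
Current account = 2244.1 + 319.5 + (-285.4) + 84.1 = 2362.3
(Excluded from the current account — financial account: foreign purchases of equities on the domestic stock exchange 562.0, inward foreign direct investment in the manufacturing sector 643.0, borrowing by resident firms from foreign banks 343.5, foreign purchases of domestic corporate bonds 606.2; capital account: sale of embassy land to a foreign government 31.2.)

2362.3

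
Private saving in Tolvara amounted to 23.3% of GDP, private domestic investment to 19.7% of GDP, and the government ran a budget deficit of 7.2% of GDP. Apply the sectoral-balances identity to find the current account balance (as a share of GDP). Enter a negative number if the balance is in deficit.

-3.6

By the sectoral-balances identity, CA = (S_private - I) + (T - G).
Private balance = 23.3 - 19.7 = 3.6
Government balance (T - G) = -7.2
CA = 3.6 + (-7.2) = -3.6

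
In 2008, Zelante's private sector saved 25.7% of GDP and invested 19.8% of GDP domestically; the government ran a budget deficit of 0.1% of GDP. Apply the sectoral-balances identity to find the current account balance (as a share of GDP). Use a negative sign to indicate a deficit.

By the sectoral-balances identity, CA = (S_private - I) + (T - G).
Private balance = 25.7 - 19.8 = 5.9
Government balance (T - G) = -0.1
CA = 5.9 + (-0.1) = 5.8

5.8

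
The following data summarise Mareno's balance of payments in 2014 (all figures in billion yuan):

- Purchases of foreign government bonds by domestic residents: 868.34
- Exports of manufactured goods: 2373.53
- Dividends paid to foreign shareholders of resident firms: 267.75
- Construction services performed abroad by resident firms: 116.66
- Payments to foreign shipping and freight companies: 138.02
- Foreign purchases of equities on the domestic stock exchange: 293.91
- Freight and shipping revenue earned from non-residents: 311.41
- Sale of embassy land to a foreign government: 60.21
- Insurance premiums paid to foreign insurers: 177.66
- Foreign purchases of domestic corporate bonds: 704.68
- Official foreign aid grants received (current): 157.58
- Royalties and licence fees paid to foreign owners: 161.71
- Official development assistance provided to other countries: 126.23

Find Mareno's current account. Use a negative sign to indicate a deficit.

2087.81

Goods: 2373.53
Services: -138.02 + 116.66 - 177.66 + 311.41 - 161.71 = -49.32
Primary income: -267.75
Secondary income: -126.23 + 157.58 = 31.35
Current account = 2373.53 + (-49.32) + (-267.75) + 31.35 = 2087.81
(Excluded from the current account — financial account: purchases of foreign government bonds by domestic residents 868.34, foreign purchases of equities on the domestic stock exchange 293.91, foreign purchases of domestic corporate bonds 704.68; capital account: sale of embassy land to a foreign government 60.21.)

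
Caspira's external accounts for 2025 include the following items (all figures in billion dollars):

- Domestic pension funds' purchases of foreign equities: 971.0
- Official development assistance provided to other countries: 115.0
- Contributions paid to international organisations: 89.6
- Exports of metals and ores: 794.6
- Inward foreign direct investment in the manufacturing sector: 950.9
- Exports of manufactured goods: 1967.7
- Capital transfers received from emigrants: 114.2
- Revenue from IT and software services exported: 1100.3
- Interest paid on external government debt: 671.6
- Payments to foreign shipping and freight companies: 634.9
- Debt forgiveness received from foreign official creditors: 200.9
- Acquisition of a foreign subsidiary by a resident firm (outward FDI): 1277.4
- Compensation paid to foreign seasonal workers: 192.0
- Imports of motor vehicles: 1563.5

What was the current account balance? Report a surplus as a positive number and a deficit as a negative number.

Goods: 1967.7 - 1563.5 + 794.6 = 1198.8
Services: 1100.3 - 634.9 = 465.4
Primary income: -192.0 - 671.6 = -863.6
Secondary income: -115.0 - 89.6 = -204.6
Current account = 1198.8 + 465.4 + (-863.6) + (-204.6) = 596.0
(Excluded from the current account — financial account: domestic pension funds' purchases of foreign equities 971.0, inward foreign direct investment in the manufacturing sector 950.9, acquisition of a foreign subsidiary by a resident firm (outward FDI) 1277.4; capital account: capital transfers received from emigrants 114.2, debt forgiveness received from foreign official creditors 200.9.)

596.0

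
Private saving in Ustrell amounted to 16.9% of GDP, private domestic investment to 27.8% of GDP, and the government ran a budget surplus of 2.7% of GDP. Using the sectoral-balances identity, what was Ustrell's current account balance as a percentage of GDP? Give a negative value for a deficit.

By the sectoral-balances identity, CA = (S_private - I) + (T - G).
Private balance = 16.9 - 27.8 = -10.9
Government balance (T - G) = 2.7
CA = -10.9 + 2.7 = -8.2

-8.2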